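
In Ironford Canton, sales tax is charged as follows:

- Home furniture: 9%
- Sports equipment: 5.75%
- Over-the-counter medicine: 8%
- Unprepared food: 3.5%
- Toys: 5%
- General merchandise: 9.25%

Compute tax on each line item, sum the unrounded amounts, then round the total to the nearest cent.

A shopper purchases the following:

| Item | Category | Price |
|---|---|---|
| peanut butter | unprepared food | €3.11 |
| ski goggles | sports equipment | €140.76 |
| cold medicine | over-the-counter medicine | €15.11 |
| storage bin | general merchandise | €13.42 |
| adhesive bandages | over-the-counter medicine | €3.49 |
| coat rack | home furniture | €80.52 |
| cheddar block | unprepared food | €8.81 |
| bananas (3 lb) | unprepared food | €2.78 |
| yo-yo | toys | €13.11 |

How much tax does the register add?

Peanut butter €3.11: unprepared food → 3.5% → €0.10885
Ski goggles €140.76: sports equipment → 5.75% → €8.0937
Cold medicine €15.11: over-the-counter medicine → 8% → €1.2088
Storage bin €13.42: general merchandise → 9.25% → €1.24135
Adhesive bandages €3.49: over-the-counter medicine → 8% → €0.2792
Coat rack €80.52: home furniture → 9% → €7.2468
Cheddar block €8.81: unprepared food → 3.5% → €0.30835
Bananas (3 lb) €2.78: unprepared food → 3.5% → €0.0973
Yo-yo €13.11: toys → 5% → €0.6555
Unrounded tax sum = €19.23985 → €19.24

€19.24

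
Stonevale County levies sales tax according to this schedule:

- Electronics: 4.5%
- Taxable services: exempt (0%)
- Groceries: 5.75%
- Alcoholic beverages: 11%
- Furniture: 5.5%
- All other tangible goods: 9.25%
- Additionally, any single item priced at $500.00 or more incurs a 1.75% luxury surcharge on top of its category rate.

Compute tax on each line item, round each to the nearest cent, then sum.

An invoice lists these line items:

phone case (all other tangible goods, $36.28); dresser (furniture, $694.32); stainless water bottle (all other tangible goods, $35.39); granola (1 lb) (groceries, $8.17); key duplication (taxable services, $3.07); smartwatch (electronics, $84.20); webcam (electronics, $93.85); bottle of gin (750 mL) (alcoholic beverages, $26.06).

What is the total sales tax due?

$68.32

Phone case $36.28: all other tangible goods → 9.25% → $3.36
Dresser $694.32: furniture → 5.5% + 1.75% surcharge = 7.25% → $50.34
Stainless water bottle $35.39: all other tangible goods → 9.25% → $3.27
Granola (1 lb) $8.17: groceries → 5.75% → $0.47
Key duplication $3.07: taxable services → 0% → $0.00
Smartwatch $84.20: electronics → 4.5% → $3.79
Webcam $93.85: electronics → 4.5% → $4.22
Bottle of gin (750 mL) $26.06: alcoholic beverages → 11% → $2.87
Total tax = $3.36 + $50.34 + $3.27 + $0.47 + $3.79 + $4.22 + $2.87 = $68.32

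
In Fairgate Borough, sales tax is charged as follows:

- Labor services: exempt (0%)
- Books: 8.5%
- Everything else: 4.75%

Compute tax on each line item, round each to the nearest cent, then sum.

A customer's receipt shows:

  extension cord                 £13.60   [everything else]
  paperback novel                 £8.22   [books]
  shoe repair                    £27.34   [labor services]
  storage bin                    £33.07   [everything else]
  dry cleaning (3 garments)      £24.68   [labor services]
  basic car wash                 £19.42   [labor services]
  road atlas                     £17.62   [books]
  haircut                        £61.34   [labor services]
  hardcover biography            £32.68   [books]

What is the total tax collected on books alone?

£4.98

Paperback novel £8.22: books → 8.5% → £0.70
Road atlas £17.62: books → 8.5% → £1.50
Hardcover biography £32.68: books → 8.5% → £2.78
Tax on books = £0.70 + £1.50 + £2.78 = £4.98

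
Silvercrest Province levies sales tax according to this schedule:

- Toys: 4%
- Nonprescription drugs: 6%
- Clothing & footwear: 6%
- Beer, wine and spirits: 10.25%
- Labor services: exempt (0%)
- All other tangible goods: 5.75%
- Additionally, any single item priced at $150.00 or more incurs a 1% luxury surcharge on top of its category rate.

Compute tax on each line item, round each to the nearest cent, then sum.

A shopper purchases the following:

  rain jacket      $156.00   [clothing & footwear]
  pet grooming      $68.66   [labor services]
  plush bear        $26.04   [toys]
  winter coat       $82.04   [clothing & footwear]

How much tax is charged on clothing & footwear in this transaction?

Rain jacket $156.00: clothing & footwear → 6% + 1% surcharge = 7% → $10.92
Winter coat $82.04: clothing & footwear → 6% → $4.92
Tax on clothing & footwear = $10.92 + $4.92 = $15.84

$15.84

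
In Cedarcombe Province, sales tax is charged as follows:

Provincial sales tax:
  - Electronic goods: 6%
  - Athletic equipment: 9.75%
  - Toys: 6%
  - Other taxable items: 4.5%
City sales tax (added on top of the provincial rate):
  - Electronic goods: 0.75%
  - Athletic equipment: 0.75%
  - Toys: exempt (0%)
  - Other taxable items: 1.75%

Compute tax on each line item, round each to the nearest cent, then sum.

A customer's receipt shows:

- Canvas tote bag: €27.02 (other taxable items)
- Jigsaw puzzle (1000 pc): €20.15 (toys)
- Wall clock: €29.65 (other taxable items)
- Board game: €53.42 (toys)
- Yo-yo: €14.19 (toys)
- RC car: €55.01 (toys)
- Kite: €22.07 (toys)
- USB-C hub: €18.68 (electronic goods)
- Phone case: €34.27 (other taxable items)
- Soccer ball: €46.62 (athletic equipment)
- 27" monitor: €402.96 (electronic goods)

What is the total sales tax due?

Canvas tote bag €27.02: other taxable items → 4.5% + 1.75% city = 6.25% → €1.69
Jigsaw puzzle (1000 pc) €20.15: toys → 6% + 0% city = 6% → €1.21
Wall clock €29.65: other taxable items → 4.5% + 1.75% city = 6.25% → €1.85
Board game €53.42: toys → 6% + 0% city = 6% → €3.21
Yo-yo €14.19: toys → 6% + 0% city = 6% → €0.85
RC car €55.01: toys → 6% + 0% city = 6% → €3.30
Kite €22.07: toys → 6% + 0% city = 6% → €1.32
USB-C hub €18.68: electronic goods → 6% + 0.75% city = 6.75% → €1.26
Phone case €34.27: other taxable items → 4.5% + 1.75% city = 6.25% → €2.14
Soccer ball €46.62: athletic equipment → 9.75% + 0.75% city = 10.5% → €4.90
27" monitor €402.96: electronic goods → 6% + 0.75% city = 6.75% → €27.20
Total tax = €1.69 + €1.21 + €1.85 + €3.21 + €0.85 + €3.30 + €1.32 + €1.26 + €2.14 + €4.90 + €27.20 = €48.93

€48.93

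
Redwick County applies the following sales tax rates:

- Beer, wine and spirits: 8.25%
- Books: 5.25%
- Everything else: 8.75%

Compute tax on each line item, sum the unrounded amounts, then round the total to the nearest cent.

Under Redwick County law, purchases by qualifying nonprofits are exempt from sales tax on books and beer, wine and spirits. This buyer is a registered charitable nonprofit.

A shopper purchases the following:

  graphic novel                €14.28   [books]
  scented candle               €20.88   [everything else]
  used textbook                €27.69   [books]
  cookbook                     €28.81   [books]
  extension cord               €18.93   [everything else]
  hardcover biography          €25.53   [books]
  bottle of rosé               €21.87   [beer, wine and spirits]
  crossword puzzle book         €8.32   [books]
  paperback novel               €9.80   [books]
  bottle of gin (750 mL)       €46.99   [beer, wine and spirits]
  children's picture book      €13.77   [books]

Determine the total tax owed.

Graphic novel €14.28: books, buyer-exempt → 0% → €0.00
Scented candle €20.88: everything else → 8.75% → €1.827
Used textbook €27.69: books, buyer-exempt → 0% → €0.00
Cookbook €28.81: books, buyer-exempt → 0% → €0.00
Extension cord €18.93: everything else → 8.75% → €1.656375
Hardcover biography €25.53: books, buyer-exempt → 0% → €0.00
Bottle of rosé €21.87: beer, wine and spirits, buyer-exempt → 0% → €0.00
Crossword puzzle book €8.32: books, buyer-exempt → 0% → €0.00
Paperback novel €9.80: books, buyer-exempt → 0% → €0.00
Bottle of gin (750 mL) €46.99: beer, wine and spirits, buyer-exempt → 0% → €0.00
Children's picture book €13.77: books, buyer-exempt → 0% → €0.00
Unrounded tax sum = €3.483375 → €3.48

€3.48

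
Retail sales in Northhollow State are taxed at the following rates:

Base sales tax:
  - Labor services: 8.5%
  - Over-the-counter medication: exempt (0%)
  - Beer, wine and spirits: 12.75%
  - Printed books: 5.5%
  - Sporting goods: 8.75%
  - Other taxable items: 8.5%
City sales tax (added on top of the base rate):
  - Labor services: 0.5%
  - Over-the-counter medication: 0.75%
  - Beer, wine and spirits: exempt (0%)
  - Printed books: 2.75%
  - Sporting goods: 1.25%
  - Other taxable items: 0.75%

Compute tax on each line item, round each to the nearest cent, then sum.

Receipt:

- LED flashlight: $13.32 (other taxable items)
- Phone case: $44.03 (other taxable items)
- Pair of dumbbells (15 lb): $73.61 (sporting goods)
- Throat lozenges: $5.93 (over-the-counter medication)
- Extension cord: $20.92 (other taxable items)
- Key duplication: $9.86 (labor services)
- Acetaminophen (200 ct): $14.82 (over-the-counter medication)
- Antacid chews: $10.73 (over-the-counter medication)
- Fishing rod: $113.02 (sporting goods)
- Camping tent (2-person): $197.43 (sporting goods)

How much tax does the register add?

$46.76

LED flashlight $13.32: other taxable items → 8.5% + 0.75% city = 9.25% → $1.23
Phone case $44.03: other taxable items → 8.5% + 0.75% city = 9.25% → $4.07
Pair of dumbbells (15 lb) $73.61: sporting goods → 8.75% + 1.25% city = 10% → $7.36
Throat lozenges $5.93: over-the-counter medication → 0% + 0.75% city = 0.75% → $0.04
Extension cord $20.92: other taxable items → 8.5% + 0.75% city = 9.25% → $1.94
Key duplication $9.86: labor services → 8.5% + 0.5% city = 9% → $0.89
Acetaminophen (200 ct) $14.82: over-the-counter medication → 0% + 0.75% city = 0.75% → $0.11
Antacid chews $10.73: over-the-counter medication → 0% + 0.75% city = 0.75% → $0.08
Fishing rod $113.02: sporting goods → 8.75% + 1.25% city = 10% → $11.30
Camping tent (2-person) $197.43: sporting goods → 8.75% + 1.25% city = 10% → $19.74
Total tax = $1.23 + $4.07 + $7.36 + $0.04 + $1.94 + $0.89 + $0.11 + $0.08 + $11.30 + $19.74 = $46.76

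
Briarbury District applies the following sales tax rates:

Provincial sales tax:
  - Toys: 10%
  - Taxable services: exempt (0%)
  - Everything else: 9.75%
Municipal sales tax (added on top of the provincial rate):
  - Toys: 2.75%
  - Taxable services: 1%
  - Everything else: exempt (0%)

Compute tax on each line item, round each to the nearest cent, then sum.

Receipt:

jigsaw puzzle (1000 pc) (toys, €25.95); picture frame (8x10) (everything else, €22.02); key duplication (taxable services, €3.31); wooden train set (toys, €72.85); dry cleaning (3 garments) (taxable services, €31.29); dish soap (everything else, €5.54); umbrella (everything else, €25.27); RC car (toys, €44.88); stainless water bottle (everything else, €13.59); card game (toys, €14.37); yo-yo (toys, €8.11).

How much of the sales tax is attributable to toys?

€21.18

Jigsaw puzzle (1000 pc) €25.95: toys → 10% + 2.75% municipal = 12.75% → €3.31
Wooden train set €72.85: toys → 10% + 2.75% municipal = 12.75% → €9.29
RC car €44.88: toys → 10% + 2.75% municipal = 12.75% → €5.72
Card game €14.37: toys → 10% + 2.75% municipal = 12.75% → €1.83
Yo-yo €8.11: toys → 10% + 2.75% municipal = 12.75% → €1.03
Tax on toys = €3.31 + €9.29 + €5.72 + €1.83 + €1.03 = €21.18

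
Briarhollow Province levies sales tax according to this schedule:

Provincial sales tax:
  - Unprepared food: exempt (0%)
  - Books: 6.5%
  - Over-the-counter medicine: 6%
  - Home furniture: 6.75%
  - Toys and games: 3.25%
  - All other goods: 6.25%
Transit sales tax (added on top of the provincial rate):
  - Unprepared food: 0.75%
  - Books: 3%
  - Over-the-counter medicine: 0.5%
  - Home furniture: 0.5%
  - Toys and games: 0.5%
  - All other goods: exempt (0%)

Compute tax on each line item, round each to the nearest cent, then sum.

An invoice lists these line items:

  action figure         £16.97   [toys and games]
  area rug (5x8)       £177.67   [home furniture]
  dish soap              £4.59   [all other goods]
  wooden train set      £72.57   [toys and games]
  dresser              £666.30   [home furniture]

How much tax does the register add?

£64.84

Action figure £16.97: toys and games → 3.25% + 0.5% transit = 3.75% → £0.64
Area rug (5x8) £177.67: home furniture → 6.75% + 0.5% transit = 7.25% → £12.88
Dish soap £4.59: all other goods → 6.25% + 0% transit = 6.25% → £0.29
Wooden train set £72.57: toys and games → 3.25% + 0.5% transit = 3.75% → £2.72
Dresser £666.30: home furniture → 6.75% + 0.5% transit = 7.25% → £48.31
Total tax = £0.64 + £12.88 + £0.29 + £2.72 + £48.31 = £64.84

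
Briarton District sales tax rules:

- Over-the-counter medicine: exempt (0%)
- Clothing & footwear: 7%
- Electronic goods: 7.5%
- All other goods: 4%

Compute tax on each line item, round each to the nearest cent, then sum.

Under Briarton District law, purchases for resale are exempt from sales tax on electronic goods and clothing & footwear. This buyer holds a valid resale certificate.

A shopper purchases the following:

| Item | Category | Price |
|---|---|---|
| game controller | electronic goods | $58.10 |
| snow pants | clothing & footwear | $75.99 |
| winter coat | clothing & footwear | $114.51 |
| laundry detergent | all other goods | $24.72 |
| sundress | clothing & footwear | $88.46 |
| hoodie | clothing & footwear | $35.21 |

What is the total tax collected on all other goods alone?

Laundry detergent $24.72: all other goods → 4% → $0.99
Tax on all other goods = $0.99

$0.99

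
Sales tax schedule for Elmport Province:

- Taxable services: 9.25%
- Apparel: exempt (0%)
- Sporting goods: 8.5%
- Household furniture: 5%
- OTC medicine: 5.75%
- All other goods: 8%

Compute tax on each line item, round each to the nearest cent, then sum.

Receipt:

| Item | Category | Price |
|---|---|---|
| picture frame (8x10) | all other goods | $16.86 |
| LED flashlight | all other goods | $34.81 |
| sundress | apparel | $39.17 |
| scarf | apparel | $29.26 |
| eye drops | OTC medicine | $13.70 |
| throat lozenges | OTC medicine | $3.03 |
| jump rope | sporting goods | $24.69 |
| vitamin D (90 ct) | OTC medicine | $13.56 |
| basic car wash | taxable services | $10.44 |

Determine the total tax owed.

Picture frame (8x10) $16.86: all other goods → 8% → $1.35
LED flashlight $34.81: all other goods → 8% → $2.78
Sundress $39.17: apparel → 0% → $0.00
Scarf $29.26: apparel → 0% → $0.00
Eye drops $13.70: OTC medicine → 5.75% → $0.79
Throat lozenges $3.03: OTC medicine → 5.75% → $0.17
Jump rope $24.69: sporting goods → 8.5% → $2.10
Vitamin D (90 ct) $13.56: OTC medicine → 5.75% → $0.78
Basic car wash $10.44: taxable services → 9.25% → $0.97
Total tax = $1.35 + $2.78 + $0.79 + $0.17 + $2.10 + $0.78 + $0.97 = $8.94

$8.94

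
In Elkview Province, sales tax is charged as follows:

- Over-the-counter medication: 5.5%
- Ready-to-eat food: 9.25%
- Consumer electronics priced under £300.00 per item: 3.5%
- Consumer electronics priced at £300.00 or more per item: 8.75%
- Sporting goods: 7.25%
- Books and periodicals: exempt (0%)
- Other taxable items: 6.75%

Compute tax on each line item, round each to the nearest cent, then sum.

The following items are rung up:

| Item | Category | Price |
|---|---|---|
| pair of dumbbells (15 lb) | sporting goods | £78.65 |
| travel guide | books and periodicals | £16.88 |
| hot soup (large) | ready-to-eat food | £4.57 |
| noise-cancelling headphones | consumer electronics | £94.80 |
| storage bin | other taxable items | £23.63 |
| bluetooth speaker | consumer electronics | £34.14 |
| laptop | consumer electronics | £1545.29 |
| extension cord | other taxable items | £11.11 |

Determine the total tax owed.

Pair of dumbbells (15 lb) £78.65: sporting goods → 7.25% → £5.70
Travel guide £16.88: books and periodicals → 0% → £0.00
Hot soup (large) £4.57: ready-to-eat food → 9.25% → £0.42
Noise-cancelling headphones £94.80: consumer electronics, under £300.00 → 3.5% → £3.32
Storage bin £23.63: other taxable items → 6.75% → £1.60
Bluetooth speaker £34.14: consumer electronics, under £300.00 → 3.5% → £1.19
Laptop £1545.29: consumer electronics, £300.00 or more → 8.75% → £135.21
Extension cord £11.11: other taxable items → 6.75% → £0.75
Total tax = £5.70 + £0.42 + £3.32 + £1.60 + £1.19 + £135.21 + £0.75 = £148.19

£148.19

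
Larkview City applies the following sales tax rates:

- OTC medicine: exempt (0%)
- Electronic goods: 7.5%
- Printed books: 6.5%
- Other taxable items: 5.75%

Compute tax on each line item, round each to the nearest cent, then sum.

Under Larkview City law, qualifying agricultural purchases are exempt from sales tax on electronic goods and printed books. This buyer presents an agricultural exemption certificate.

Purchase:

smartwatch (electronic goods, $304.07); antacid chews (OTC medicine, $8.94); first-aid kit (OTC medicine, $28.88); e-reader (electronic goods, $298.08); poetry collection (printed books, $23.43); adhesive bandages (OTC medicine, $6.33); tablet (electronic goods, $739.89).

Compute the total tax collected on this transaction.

Smartwatch $304.07: electronic goods, buyer-exempt → 0% → $0.00
Antacid chews $8.94: OTC medicine → 0% → $0.00
First-aid kit $28.88: OTC medicine → 0% → $0.00
E-reader $298.08: electronic goods, buyer-exempt → 0% → $0.00
Poetry collection $23.43: printed books, buyer-exempt → 0% → $0.00
Adhesive bandages $6.33: OTC medicine → 0% → $0.00
Tablet $739.89: electronic goods, buyer-exempt → 0% → $0.00
Total tax = $0.00

$0.00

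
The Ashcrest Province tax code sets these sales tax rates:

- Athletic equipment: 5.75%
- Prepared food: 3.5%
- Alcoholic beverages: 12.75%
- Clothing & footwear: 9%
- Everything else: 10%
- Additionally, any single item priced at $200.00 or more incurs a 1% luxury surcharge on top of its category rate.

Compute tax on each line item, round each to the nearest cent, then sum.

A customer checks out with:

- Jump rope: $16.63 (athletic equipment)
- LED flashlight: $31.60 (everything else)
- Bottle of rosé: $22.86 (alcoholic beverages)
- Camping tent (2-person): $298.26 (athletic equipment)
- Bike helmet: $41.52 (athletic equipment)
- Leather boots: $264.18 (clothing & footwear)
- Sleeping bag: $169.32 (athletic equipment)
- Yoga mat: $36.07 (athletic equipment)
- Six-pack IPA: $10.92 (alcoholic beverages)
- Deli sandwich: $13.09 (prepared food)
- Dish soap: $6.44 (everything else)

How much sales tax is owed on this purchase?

$70.27

Jump rope $16.63: athletic equipment → 5.75% → $0.96
LED flashlight $31.60: everything else → 10% → $3.16
Bottle of rosé $22.86: alcoholic beverages → 12.75% → $2.91
Camping tent (2-person) $298.26: athletic equipment → 5.75% + 1% surcharge = 6.75% → $20.13
Bike helmet $41.52: athletic equipment → 5.75% → $2.39
Leather boots $264.18: clothing & footwear → 9% + 1% surcharge = 10% → $26.42
Sleeping bag $169.32: athletic equipment → 5.75% → $9.74
Yoga mat $36.07: athletic equipment → 5.75% → $2.07
Six-pack IPA $10.92: alcoholic beverages → 12.75% → $1.39
Deli sandwich $13.09: prepared food → 3.5% → $0.46
Dish soap $6.44: everything else → 10% → $0.64
Total tax = $0.96 + $3.16 + $2.91 + $20.13 + $2.39 + $26.42 + $9.74 + $2.07 + $1.39 + $0.46 + $0.64 = $70.27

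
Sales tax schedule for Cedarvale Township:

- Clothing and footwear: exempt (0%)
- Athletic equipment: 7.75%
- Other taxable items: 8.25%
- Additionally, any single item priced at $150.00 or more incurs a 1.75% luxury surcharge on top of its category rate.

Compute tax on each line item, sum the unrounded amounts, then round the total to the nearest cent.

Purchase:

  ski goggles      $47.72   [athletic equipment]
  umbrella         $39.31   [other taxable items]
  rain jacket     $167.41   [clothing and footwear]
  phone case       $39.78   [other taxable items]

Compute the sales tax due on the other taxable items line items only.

$6.52

Umbrella $39.31: other taxable items → 8.25% → $3.243075
Phone case $39.78: other taxable items → 8.25% → $3.28185
Tax on other taxable items: unrounded sum = $6.524925 → $6.52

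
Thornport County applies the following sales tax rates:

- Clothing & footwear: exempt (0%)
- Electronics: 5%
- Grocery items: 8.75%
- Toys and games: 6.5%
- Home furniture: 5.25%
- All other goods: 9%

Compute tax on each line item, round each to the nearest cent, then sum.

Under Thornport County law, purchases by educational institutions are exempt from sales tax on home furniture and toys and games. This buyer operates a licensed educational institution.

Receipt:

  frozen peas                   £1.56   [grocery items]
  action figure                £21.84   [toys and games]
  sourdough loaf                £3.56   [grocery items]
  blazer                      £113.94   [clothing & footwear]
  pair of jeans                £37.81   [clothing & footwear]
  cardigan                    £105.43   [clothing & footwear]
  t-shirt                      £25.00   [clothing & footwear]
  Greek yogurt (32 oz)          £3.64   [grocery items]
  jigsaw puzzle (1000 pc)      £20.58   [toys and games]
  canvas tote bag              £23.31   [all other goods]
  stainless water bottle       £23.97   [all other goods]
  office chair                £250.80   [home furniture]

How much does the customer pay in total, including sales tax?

£636.47

Frozen peas £1.56: grocery items → 8.75% → £0.14
Action figure £21.84: toys and games, buyer-exempt → 0% → £0.00
Sourdough loaf £3.56: grocery items → 8.75% → £0.31
Blazer £113.94: clothing & footwear → 0% → £0.00
Pair of jeans £37.81: clothing & footwear → 0% → £0.00
Cardigan £105.43: clothing & footwear → 0% → £0.00
T-shirt £25.00: clothing & footwear → 0% → £0.00
Greek yogurt (32 oz) £3.64: grocery items → 8.75% → £0.32
Jigsaw puzzle (1000 pc) £20.58: toys and games, buyer-exempt → 0% → £0.00
Canvas tote bag £23.31: all other goods → 9% → £2.10
Stainless water bottle £23.97: all other goods → 9% → £2.16
Office chair £250.80: home furniture, buyer-exempt → 0% → £0.00
Subtotal = £631.44; tax = £5.03; total due = £636.47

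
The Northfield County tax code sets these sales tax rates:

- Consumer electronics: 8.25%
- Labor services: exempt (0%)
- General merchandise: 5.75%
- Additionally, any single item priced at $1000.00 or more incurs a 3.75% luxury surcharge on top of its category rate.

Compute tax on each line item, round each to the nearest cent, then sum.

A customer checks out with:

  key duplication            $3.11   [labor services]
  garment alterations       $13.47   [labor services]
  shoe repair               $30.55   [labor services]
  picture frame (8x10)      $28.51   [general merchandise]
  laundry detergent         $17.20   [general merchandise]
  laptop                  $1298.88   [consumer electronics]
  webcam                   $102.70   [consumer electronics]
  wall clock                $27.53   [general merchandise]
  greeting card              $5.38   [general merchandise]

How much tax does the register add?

$168.86

Key duplication $3.11: labor services → 0% → $0.00
Garment alterations $13.47: labor services → 0% → $0.00
Shoe repair $30.55: labor services → 0% → $0.00
Picture frame (8x10) $28.51: general merchandise → 5.75% → $1.64
Laundry detergent $17.20: general merchandise → 5.75% → $0.99
Laptop $1298.88: consumer electronics → 8.25% + 3.75% surcharge = 12% → $155.87
Webcam $102.70: consumer electronics → 8.25% → $8.47
Wall clock $27.53: general merchandise → 5.75% → $1.58
Greeting card $5.38: general merchandise → 5.75% → $0.31
Total tax = $1.64 + $0.99 + $155.87 + $8.47 + $1.58 + $0.31 = $168.86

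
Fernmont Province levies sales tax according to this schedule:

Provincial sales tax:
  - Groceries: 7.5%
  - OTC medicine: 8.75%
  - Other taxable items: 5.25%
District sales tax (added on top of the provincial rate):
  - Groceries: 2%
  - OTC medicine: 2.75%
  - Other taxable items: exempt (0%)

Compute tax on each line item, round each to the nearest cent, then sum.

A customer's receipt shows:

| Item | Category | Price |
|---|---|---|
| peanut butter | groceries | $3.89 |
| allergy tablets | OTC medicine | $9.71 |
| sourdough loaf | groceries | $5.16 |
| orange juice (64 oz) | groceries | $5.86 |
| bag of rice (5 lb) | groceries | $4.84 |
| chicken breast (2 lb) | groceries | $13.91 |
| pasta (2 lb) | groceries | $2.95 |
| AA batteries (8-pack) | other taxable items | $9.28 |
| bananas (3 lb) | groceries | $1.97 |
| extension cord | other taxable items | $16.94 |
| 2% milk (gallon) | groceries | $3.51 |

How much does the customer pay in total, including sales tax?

$84.52

Peanut butter $3.89: groceries → 7.5% + 2% district = 9.5% → $0.37
Allergy tablets $9.71: OTC medicine → 8.75% + 2.75% district = 11.5% → $1.12
Sourdough loaf $5.16: groceries → 7.5% + 2% district = 9.5% → $0.49
Orange juice (64 oz) $5.86: groceries → 7.5% + 2% district = 9.5% → $0.56
Bag of rice (5 lb) $4.84: groceries → 7.5% + 2% district = 9.5% → $0.46
Chicken breast (2 lb) $13.91: groceries → 7.5% + 2% district = 9.5% → $1.32
Pasta (2 lb) $2.95: groceries → 7.5% + 2% district = 9.5% → $0.28
AA batteries (8-pack) $9.28: other taxable items → 5.25% + 0% district = 5.25% → $0.49
Bananas (3 lb) $1.97: groceries → 7.5% + 2% district = 9.5% → $0.19
Extension cord $16.94: other taxable items → 5.25% + 0% district = 5.25% → $0.89
2% milk (gallon) $3.51: groceries → 7.5% + 2% district = 9.5% → $0.33
Subtotal = $78.02; tax = $6.50; total due = $84.52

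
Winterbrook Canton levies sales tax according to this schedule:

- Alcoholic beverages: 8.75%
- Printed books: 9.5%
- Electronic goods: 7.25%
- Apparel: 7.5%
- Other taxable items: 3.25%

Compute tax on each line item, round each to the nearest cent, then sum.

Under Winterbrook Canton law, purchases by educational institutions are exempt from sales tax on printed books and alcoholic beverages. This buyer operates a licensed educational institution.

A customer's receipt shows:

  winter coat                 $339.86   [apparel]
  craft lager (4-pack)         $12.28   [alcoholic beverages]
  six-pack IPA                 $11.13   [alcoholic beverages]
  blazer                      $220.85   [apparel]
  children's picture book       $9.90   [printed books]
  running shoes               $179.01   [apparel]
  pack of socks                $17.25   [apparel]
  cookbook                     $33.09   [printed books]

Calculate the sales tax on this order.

Winter coat $339.86: apparel → 7.5% → $25.49
Craft lager (4-pack) $12.28: alcoholic beverages, buyer-exempt → 0% → $0.00
Six-pack IPA $11.13: alcoholic beverages, buyer-exempt → 0% → $0.00
Blazer $220.85: apparel → 7.5% → $16.56
Children's picture book $9.90: printed books, buyer-exempt → 0% → $0.00
Running shoes $179.01: apparel → 7.5% → $13.43
Pack of socks $17.25: apparel → 7.5% → $1.29
Cookbook $33.09: printed books, buyer-exempt → 0% → $0.00
Total tax = $25.49 + $16.56 + $13.43 + $1.29 = $56.77

$56.77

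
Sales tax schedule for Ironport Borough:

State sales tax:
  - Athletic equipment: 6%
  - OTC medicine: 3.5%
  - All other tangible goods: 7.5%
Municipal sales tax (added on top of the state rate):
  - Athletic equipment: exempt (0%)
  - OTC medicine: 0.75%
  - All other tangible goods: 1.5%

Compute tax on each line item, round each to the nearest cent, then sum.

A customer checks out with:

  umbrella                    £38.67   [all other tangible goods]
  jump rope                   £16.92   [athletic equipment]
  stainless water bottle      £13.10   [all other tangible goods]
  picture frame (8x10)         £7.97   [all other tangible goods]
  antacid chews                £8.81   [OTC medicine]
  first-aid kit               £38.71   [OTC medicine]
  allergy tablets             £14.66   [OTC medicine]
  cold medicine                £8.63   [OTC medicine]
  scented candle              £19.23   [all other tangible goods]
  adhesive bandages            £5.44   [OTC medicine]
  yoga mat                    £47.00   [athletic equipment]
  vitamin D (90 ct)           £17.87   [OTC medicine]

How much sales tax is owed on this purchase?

£14.95

Umbrella £38.67: all other tangible goods → 7.5% + 1.5% municipal = 9% → £3.48
Jump rope £16.92: athletic equipment → 6% + 0% municipal = 6% → £1.02
Stainless water bottle £13.10: all other tangible goods → 7.5% + 1.5% municipal = 9% → £1.18
Picture frame (8x10) £7.97: all other tangible goods → 7.5% + 1.5% municipal = 9% → £0.72
Antacid chews £8.81: OTC medicine → 3.5% + 0.75% municipal = 4.25% → £0.37
First-aid kit £38.71: OTC medicine → 3.5% + 0.75% municipal = 4.25% → £1.65
Allergy tablets £14.66: OTC medicine → 3.5% + 0.75% municipal = 4.25% → £0.62
Cold medicine £8.63: OTC medicine → 3.5% + 0.75% municipal = 4.25% → £0.37
Scented candle £19.23: all other tangible goods → 7.5% + 1.5% municipal = 9% → £1.73
Adhesive bandages £5.44: OTC medicine → 3.5% + 0.75% municipal = 4.25% → £0.23
Yoga mat £47.00: athletic equipment → 6% + 0% municipal = 6% → £2.82
Vitamin D (90 ct) £17.87: OTC medicine → 3.5% + 0.75% municipal = 4.25% → £0.76
Total tax = £3.48 + £1.02 + £1.18 + £0.72 + £0.37 + £1.65 + £0.62 + £0.37 + £1.73 + £0.23 + £2.82 + £0.76 = £14.95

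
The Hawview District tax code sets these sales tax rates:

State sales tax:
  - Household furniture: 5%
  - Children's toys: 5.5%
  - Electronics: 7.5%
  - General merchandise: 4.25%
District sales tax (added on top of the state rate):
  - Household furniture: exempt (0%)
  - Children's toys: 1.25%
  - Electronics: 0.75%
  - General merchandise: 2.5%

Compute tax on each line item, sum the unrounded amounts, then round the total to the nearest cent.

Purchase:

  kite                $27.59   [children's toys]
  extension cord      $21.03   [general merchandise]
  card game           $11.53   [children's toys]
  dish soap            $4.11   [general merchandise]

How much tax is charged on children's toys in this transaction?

Kite $27.59: children's toys → 5.5% + 1.25% district = 6.75% → $1.862325
Card game $11.53: children's toys → 5.5% + 1.25% district = 6.75% → $0.778275
Tax on children's toys: unrounded sum = $2.6406 → $2.64

$2.64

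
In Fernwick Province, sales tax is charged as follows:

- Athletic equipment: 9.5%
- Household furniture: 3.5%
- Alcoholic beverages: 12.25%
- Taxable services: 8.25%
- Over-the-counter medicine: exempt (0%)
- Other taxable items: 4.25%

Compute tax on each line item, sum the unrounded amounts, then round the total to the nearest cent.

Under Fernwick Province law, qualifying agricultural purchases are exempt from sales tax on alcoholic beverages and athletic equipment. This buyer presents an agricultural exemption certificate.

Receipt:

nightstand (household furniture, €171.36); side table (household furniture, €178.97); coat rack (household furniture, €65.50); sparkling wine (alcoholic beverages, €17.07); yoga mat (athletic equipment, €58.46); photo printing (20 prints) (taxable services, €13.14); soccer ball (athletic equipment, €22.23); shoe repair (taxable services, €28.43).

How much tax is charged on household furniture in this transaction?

€14.55

Nightstand €171.36: household furniture → 3.5% → €5.9976
Side table €178.97: household furniture → 3.5% → €6.26395
Coat rack €65.50: household furniture → 3.5% → €2.2925
Tax on household furniture: unrounded sum = €14.55405 → €14.55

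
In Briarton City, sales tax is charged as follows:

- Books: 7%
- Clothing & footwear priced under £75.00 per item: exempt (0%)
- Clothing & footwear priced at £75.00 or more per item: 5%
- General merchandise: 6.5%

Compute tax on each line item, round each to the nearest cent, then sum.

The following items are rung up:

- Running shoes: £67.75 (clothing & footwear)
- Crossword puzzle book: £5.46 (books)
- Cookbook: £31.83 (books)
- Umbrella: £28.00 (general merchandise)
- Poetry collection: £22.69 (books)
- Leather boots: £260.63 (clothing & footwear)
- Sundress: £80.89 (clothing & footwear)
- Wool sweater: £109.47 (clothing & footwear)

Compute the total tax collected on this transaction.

£28.56

Running shoes £67.75: clothing & footwear, under £75.00 → 0% → £0.00
Crossword puzzle book £5.46: books → 7% → £0.38
Cookbook £31.83: books → 7% → £2.23
Umbrella £28.00: general merchandise → 6.5% → £1.82
Poetry collection £22.69: books → 7% → £1.59
Leather boots £260.63: clothing & footwear, £75.00 or more → 5% → £13.03
Sundress £80.89: clothing & footwear, £75.00 or more → 5% → £4.04
Wool sweater £109.47: clothing & footwear, £75.00 or more → 5% → £5.47
Total tax = £0.38 + £2.23 + £1.82 + £1.59 + £13.03 + £4.04 + £5.47 = £28.56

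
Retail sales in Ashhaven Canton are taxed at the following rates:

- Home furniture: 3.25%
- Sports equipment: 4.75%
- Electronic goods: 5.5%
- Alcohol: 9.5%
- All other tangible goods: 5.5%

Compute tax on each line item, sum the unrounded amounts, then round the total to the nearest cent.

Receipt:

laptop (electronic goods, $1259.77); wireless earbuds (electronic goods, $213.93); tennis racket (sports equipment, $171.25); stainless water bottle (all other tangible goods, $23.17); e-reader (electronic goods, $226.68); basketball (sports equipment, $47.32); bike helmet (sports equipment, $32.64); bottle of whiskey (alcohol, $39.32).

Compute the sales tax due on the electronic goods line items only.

Laptop $1259.77: electronic goods → 5.5% → $69.28735
Wireless earbuds $213.93: electronic goods → 5.5% → $11.76615
E-reader $226.68: electronic goods → 5.5% → $12.4674
Tax on electronic goods: unrounded sum = $93.5209 → $93.52

$93.52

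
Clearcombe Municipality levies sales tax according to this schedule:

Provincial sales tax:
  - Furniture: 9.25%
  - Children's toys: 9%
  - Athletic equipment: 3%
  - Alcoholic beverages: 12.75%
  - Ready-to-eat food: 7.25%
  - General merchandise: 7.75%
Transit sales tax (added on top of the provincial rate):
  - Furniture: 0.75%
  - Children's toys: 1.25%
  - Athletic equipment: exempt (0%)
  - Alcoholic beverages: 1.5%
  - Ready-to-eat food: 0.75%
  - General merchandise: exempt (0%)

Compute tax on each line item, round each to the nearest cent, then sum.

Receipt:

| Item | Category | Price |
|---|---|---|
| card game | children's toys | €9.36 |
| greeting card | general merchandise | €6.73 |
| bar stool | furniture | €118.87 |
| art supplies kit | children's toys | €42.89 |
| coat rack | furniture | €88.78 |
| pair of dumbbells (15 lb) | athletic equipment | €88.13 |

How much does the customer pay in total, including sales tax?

€384.05

Card game €9.36: children's toys → 9% + 1.25% transit = 10.25% → €0.96
Greeting card €6.73: general merchandise → 7.75% + 0% transit = 7.75% → €0.52
Bar stool €118.87: furniture → 9.25% + 0.75% transit = 10% → €11.89
Art supplies kit €42.89: children's toys → 9% + 1.25% transit = 10.25% → €4.40
Coat rack €88.78: furniture → 9.25% + 0.75% transit = 10% → €8.88
Pair of dumbbells (15 lb) €88.13: athletic equipment → 3% + 0% transit = 3% → €2.64
Subtotal = €354.76; tax = €29.29; total due = €384.05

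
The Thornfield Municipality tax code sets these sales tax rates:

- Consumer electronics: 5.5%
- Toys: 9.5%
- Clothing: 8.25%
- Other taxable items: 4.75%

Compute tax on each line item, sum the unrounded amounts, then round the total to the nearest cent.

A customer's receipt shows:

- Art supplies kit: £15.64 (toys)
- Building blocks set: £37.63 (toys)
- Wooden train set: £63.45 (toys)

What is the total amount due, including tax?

Art supplies kit £15.64: toys → 9.5% → £1.4858
Building blocks set £37.63: toys → 9.5% → £3.57485
Wooden train set £63.45: toys → 9.5% → £6.02775
Subtotal = £116.72; unrounded tax = £11.0884 → £11.09; total due = £127.81

£127.81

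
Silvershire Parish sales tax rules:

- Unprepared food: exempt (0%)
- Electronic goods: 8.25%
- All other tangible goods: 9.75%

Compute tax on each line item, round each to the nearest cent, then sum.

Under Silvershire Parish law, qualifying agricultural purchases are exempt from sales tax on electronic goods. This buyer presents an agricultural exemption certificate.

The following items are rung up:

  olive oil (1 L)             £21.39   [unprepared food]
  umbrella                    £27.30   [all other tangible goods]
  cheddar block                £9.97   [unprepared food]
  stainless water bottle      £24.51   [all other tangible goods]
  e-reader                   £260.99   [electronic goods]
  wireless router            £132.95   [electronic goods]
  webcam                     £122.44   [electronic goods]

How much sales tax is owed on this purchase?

£5.05

Olive oil (1 L) £21.39: unprepared food → 0% → £0.00
Umbrella £27.30: all other tangible goods → 9.75% → £2.66
Cheddar block £9.97: unprepared food → 0% → £0.00
Stainless water bottle £24.51: all other tangible goods → 9.75% → £2.39
E-reader £260.99: electronic goods, buyer-exempt → 0% → £0.00
Wireless router £132.95: electronic goods, buyer-exempt → 0% → £0.00
Webcam £122.44: electronic goods, buyer-exempt → 0% → £0.00
Total tax = £2.66 + £2.39 = £5.05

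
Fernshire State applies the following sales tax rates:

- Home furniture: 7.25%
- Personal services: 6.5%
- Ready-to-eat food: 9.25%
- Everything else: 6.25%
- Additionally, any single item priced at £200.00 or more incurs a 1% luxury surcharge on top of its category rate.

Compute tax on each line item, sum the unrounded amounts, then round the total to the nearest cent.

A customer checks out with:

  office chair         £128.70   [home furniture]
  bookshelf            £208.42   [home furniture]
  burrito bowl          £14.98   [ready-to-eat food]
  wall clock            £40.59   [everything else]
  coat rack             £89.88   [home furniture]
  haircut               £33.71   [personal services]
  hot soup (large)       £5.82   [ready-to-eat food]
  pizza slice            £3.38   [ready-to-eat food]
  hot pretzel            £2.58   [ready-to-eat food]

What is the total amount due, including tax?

£568.31

Office chair £128.70: home furniture → 7.25% → £9.33075
Bookshelf £208.42: home furniture → 7.25% + 1% surcharge = 8.25% → £17.19465
Burrito bowl £14.98: ready-to-eat food → 9.25% → £1.38565
Wall clock £40.59: everything else → 6.25% → £2.536875
Coat rack £89.88: home furniture → 7.25% → £6.5163
Haircut £33.71: personal services → 6.5% → £2.19115
Hot soup (large) £5.82: ready-to-eat food → 9.25% → £0.53835
Pizza slice £3.38: ready-to-eat food → 9.25% → £0.31265
Hot pretzel £2.58: ready-to-eat food → 9.25% → £0.23865
Subtotal = £528.06; unrounded tax = £40.245025 → £40.25; total due = £568.31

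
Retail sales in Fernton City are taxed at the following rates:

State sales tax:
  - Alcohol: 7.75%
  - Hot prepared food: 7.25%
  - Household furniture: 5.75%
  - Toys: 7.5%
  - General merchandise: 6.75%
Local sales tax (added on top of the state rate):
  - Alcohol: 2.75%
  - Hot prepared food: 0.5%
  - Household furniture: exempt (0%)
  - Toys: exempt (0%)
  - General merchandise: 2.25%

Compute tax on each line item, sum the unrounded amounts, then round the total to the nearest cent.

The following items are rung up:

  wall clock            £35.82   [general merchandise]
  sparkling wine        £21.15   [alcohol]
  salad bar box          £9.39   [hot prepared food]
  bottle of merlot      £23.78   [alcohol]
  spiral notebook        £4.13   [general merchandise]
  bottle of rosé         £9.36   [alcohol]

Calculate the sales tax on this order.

Wall clock £35.82: general merchandise → 6.75% + 2.25% local = 9% → £3.2238
Sparkling wine £21.15: alcohol → 7.75% + 2.75% local = 10.5% → £2.22075
Salad bar box £9.39: hot prepared food → 7.25% + 0.5% local = 7.75% → £0.727725
Bottle of merlot £23.78: alcohol → 7.75% + 2.75% local = 10.5% → £2.4969
Spiral notebook £4.13: general merchandise → 6.75% + 2.25% local = 9% → £0.3717
Bottle of rosé £9.36: alcohol → 7.75% + 2.75% local = 10.5% → £0.9828
Unrounded tax sum = £10.023675 → £10.02

£10.02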